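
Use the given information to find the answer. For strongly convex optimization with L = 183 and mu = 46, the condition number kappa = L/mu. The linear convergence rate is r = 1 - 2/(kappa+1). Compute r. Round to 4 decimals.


Step 1: Compute the condition number.
kappa = L/mu = 183/46 = 3.9783
Step 2: Compute the convergence rate.
r = 1 - 2/(kappa + 1) = 1 - 2*mu/(L + mu) = (L - mu)/(L + mu) = 137/229 = 0.5983


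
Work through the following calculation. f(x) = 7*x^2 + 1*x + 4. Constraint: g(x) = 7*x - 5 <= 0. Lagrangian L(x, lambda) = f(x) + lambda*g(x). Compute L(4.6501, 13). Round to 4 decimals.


Step 1: Evaluate f(x).
f(4.6501) = 7*4.6501^2 + 1*4.6501 + 4 = 160.0141
Step 2: Evaluate g(x).
g(4.6501) = 7*4.6501 - 5 = 27.5507
Step 3: Compute Lagrangian.
L = 160.0141 + 13*27.5507 = 518.1732


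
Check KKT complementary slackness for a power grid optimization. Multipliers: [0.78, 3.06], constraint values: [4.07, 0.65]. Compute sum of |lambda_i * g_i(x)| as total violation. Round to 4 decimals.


KKT complementary slackness check:
lambda_1 * g_1 = 0.78 * 4.07 = 3.1746
lambda_2 * g_2 = 3.06 * 0.65 = 1.989
Total violation = 3.1746 + 1.989 = 5.1636


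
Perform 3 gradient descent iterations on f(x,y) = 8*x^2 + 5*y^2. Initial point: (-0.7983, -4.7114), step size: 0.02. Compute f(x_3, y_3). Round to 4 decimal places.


Gradient descent on f(x,y) = 8*x^2 + 5*y^2.
Starting point: (-0.7983, -4.7114), alpha = 0.02
Step 1: grad_x = 2*8*-0.7983 = -12.7728, grad_y = 2*5*-4.7114 = -47.114
  x_1 = -0.7983 - 0.02*-12.7728 = -0.5428
  y_1 = -4.7114 - 0.02*-47.114 = -3.7691
Step 2: grad_x = 2*8*-0.5428 = -8.6855, grad_y = 2*5*-3.7691 = -37.6912
  x_2 = -0.5428 - 0.02*-8.6855 = -0.3691
  y_2 = -3.7691 - 0.02*-37.6912 = -3.0153
Step 3: grad_x = 2*8*-0.3691 = -5.9061, grad_y = 2*5*-3.0153 = -30.153
  x_3 = -0.3691 - 0.02*-5.9061 = -0.251
  y_3 = -3.0153 - 0.02*-30.153 = -2.4122
f(-0.251, -2.4122) = 8*(-0.251)^2 + 5*(-2.4122)^2 = 29.5985


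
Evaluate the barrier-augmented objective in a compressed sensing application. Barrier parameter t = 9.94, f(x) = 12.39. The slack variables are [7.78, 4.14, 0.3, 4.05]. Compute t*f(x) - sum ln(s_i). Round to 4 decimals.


Step 1: Compute log-barrier.
ln values: [2.0516, 1.4207, -1.204, 1.3987]
phi = -(2.0516 + 1.4207 - 1.204 + 1.3987) = -3.667
Step 2: Compute augmented objective.
t*f(x) = 9.94*12.39 = 123.1566
Total = 123.1566 - 3.667 = 119.4896


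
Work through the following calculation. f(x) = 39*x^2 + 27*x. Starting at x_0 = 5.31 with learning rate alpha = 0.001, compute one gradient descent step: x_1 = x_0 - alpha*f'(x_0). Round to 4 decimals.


We compute the gradient at x_0 and apply the update.
f'(x) = 78*x + 27
f'(5.31) = 78*5.31 + 27 = 441.18
x_1 = 5.31 - 0.001*441.18 = 4.8688


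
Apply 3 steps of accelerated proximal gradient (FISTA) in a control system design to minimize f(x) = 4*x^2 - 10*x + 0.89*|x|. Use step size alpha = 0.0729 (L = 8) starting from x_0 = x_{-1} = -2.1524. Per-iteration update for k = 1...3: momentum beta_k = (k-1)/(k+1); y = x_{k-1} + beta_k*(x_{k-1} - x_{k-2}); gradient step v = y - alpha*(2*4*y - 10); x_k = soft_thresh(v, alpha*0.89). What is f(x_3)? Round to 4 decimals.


FISTA on f(x) = 4*x^2 - 10*x + 0.89*|x|
L = 8, alpha = 0.0729
Iteration 1: beta = 0.0, y = -2.1524 + 0.0*(-2.1524 + 2.1524) = -2.1524
  grad(y) = -27.2192, v = y - alpha*grad = -0.1681
  prox(v) = soft_thresh(-0.1681, 0.0649) = -0.1032
Iteration 2: beta = 0.3333, y = -0.1032 + 0.3333*(-0.1032 + 2.1524) = 0.5798
  grad(y) = -5.3615, v = y - alpha*grad = 0.9707
  prox(v) = soft_thresh(0.9707, 0.0649) = 0.9058
Iteration 3: beta = 0.5, y = 0.9058 + 0.5*(0.9058 + 0.1032) = 1.4103
  grad(y) = 1.2824, v = y - alpha*grad = 1.3168
  prox(v) = soft_thresh(1.3168, 0.0649) = 1.2519
f(x_3) = 4*1.2519^2 - 10*1.2519 + 0.89*|1.2519| = -5.1358


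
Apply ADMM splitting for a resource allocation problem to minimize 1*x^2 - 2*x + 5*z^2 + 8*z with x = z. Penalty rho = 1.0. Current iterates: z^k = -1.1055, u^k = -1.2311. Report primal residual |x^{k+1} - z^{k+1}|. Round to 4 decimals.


ADMM iteration with rho = 1.0, z^k = -1.1055, u^k = -1.2311
Step 1: x-update.
Minimize 1*x^2 - 2*x + (1.0/2)*(x + 1.1055 - 1.2311)^2
FOC: (2*1 + 1.0)*x = 2 + 1.0*(-1.1055 + 1.2311)
x^{k+1} = 0.7085
Step 2: z-update.
Minimize 5*z^2 + 8*z + (1.0/2)*(0.7085 - z - 1.2311)^2
FOC: (2*5 + 1.0)*z = -8 + 1.0*(0.7085 - 1.2311)
z^{k+1} = -0.7748
Step 3: u-update.
u^{k+1} = -1.2311 + 0.7085 + 0.7748 = 0.2522
Step 4: Primal residual = |0.7085 + 0.7748| = 1.4833


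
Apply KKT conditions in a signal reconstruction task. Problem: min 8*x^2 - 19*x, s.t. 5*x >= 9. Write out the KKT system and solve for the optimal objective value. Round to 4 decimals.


Step 1: Try lambda = 0 (constraint inactive).
x_unc = 19/(2*8) = 1.1875
Check: 5*1.1875 = 5.9375 < 9 -- violated!
Step 2: Constraint must be active: 5*x = 9
x* = 9/5 = 1.8
lambda = (2*8*1.8 - 19)/5 = 1.96
Step 3: Compute optimal value.
f(x*) = 8*1.8^2 - 19*1.8 = -8.28


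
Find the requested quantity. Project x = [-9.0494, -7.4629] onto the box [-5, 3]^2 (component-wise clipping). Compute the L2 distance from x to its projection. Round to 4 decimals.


Project each component onto [-5, 3].
clip(-9.0494) = -5.0, clip(-7.4629) = -5.0
Projection = [-5.0, -5.0]
Squared diffs: [16.3976, 6.0659]
Distance = sqrt(22.4635) = 4.7396


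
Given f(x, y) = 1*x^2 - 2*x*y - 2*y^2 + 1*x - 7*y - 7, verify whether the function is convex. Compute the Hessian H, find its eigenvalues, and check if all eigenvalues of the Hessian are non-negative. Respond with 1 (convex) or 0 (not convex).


The Hessian of f(x,y) = 1*x^2 - 2*x*y - 2*y^2 + 1*x - 7*y - 7 is:
H = [[2, -2], [-2, -4]]
Trace = 2 - 4 = -2
Determinant = 2*-4 - (-2)^2 = -12
Discriminant = (-2)^2 - 4*-12 = 52.0
Eigenvalues: lambda_1 = -4.6056, lambda_2 = 2.6056
The function is not convex.

0


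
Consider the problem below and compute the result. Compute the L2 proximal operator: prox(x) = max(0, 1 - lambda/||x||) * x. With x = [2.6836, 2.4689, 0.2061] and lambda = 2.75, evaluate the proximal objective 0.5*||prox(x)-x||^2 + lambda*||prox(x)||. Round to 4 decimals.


Step 1: Compute ||x||.
||x|| = 3.6523
Step 2: Compute scaling factor.
scale = max(0, 1 - 2.75/3.6523) = 0.2471
Step 3: prox(x) = [0.663, 0.61, 0.0509]
||prox(x)|| = 0.9023
Step 4: Proximal objective.
0.5*||prox-x||^2 = 3.7813
lambda*||prox|| = 2.4813
Total = 6.2627


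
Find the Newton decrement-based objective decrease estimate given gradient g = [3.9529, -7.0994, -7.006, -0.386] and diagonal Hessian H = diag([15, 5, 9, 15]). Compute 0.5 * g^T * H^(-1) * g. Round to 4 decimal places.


Step 1: H is diagonal, so H^(-1) * g = [0.2635, -1.4199, -0.7784, -0.0257].
Step 2: g^T H^(-1) g = sum_i g_i^2 / H_ii
  = (3.9529)^2/15 + (-7.0994)^2/5 + (-7.006)^2/9 + (-0.386)^2/15
  = 1.0417 + 10.0803 + 5.4538 + 0.0099 = 16.5857
Step 3: Objective decrease = 0.5 * g^T H^(-1) g = 8.2929


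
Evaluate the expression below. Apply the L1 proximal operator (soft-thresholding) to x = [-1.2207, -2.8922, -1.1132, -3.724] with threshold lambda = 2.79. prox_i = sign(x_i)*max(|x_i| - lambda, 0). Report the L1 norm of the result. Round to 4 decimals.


Soft-thresholding with lambda = 2.79:
prox(-1.2207) = sign(-1.2207)*max(|-1.2207| - 2.79, 0) = 0.0
prox(-2.8922) = sign(-2.8922)*max(|-2.8922| - 2.79, 0) = -0.1022
prox(-1.1132) = sign(-1.1132)*max(|-1.1132| - 2.79, 0) = 0.0
prox(-3.724) = sign(-3.724)*max(|-3.724| - 2.79, 0) = -0.934
prox(x) = [0.0, -0.1022, 0.0, -0.934]
||prox(x)||_1 = 0.0 + 0.1022 + 0.0 + 0.934 = 1.0362


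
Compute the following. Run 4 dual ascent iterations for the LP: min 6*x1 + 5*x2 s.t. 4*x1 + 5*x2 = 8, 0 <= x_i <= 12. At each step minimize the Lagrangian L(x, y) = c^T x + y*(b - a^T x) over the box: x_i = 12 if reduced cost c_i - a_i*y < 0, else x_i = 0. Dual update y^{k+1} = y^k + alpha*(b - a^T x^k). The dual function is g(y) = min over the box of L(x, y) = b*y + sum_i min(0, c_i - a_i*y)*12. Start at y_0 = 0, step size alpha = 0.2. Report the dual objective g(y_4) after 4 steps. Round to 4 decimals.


Dual ascent for LP: min 6*x1 + 5*x2, 4*x1 + 5*x2 = 8, 0 <= x_i <= 12
Step 1: y^k = 0.0, reduced costs: (6.0, 5.0)
  x^k = (0.0, 0.0), subgradient = b - a^T x = 8.0
  y^{k+1} = 0.0 + 0.2*8.0 = 1.6
Step 2: y^k = 1.6, reduced costs: (-0.4, -3.0)
  x^k = (12.0, 12.0), subgradient = b - a^T x = -100.0
  y^{k+1} = 1.6 + 0.2*-100.0 = -18.4
Step 3: y^k = -18.4, reduced costs: (79.6, 97.0)
  x^k = (0.0, 0.0), subgradient = b - a^T x = 8.0
  y^{k+1} = -18.4 + 0.2*8.0 = -16.8
Step 4: y^k = -16.8, reduced costs: (73.2, 89.0)
  x^k = (0.0, 0.0), subgradient = b - a^T x = 8.0
  y^{k+1} = -16.8 + 0.2*8.0 = -15.2
Dual objective at y_4 = -15.2: reduced costs (66.8, 81.0), box minimizer x = (0.0, 0.0)
g(y_4) = b*y + (c1 - a1*y)*x1 + (c2 - a2*y)*x2 = 8*(-15.2) + 66.8*0.0 + 81.0*0.0 = -121.6 + 0.0 + 0.0 = -121.6


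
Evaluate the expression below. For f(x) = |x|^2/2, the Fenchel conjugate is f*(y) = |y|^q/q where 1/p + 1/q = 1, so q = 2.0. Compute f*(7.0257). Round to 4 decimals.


The conjugate exponent q satisfies 1/p + 1/q = 1.
p = 2, so q = 2/(2 - 1) = 2.0
|y|^q = 7.0257^2.0 = 49.3605
f*(7.0257) = 49.3605 / 2.0 = 24.6802


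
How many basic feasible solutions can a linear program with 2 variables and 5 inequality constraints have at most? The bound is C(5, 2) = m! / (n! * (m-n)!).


Each vertex corresponds to some choice of n active constraints out of m, so the number of vertices is at most C(m, n) = m! / (n!(m-n)!).
m = 5, n = 2
Numerator: 5 * 4
Denominator: 2! = 2
C(5, 2) = 10


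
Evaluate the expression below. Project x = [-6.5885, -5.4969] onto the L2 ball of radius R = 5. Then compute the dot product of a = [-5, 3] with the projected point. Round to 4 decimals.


Step 1: Compute ||x|| (intermediates to 6 decimals).
||x|| = sqrt((-6.5885)^2 + (-5.4969)^2) = 8.580457
Step 2: Project.
Since ||x|| > R, scale = R/||x|| = 5/8.580457 = 0.58272, proj(x) = scale * x
proj(x) = [-3.839251, -3.203154]
Step 3: Dot product.
a^T * proj(x) = -5*(-3.839251) + 3*(-3.203154) = 9.5868


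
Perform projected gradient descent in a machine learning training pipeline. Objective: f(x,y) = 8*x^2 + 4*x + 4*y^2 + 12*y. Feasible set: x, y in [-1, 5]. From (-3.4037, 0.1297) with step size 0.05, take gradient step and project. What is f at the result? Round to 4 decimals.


Step 1: Compute gradient at (-3.4037, 0.1297).
grad_x = 2*8*-3.4037 + 4 = -50.4592
grad_y = 2*4*0.1297 + 12 = 13.0376
Step 2: Gradient step.
x_raw = -3.4037 - 0.05*-50.4592 = -0.8807
y_raw = 0.1297 - 0.05*13.0376 = -0.5222
Step 3: Project onto [-1, 5].
x_proj = clip(-0.8807) = -0.8807
y_proj = clip(-0.5222) = -0.5222
Step 4: Evaluate f.
f(-0.8807, -0.5222) = -2.4928


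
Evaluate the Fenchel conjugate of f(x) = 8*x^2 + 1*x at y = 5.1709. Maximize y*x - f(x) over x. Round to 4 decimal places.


f*(y) = sup_x {y*x - a*x^2 - b*x} = sup_x {(y-b)*x - a*x^2}
FOC: (y - b) - 2a*x = 0 => x* = (y - b)/(2a)
x* = (5.1709 - 1)/(2*8) = 0.2607
f*(5.1709) = (y-b)^2/(4a) = (5.1709 - 1)^2/(4*8)
= 17.3964/32 = 0.5436


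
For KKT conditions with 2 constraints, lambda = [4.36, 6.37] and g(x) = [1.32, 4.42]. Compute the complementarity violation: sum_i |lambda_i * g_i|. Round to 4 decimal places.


KKT complementary slackness check:
lambda_1 * g_1 = 4.36 * 1.32 = 5.7552
lambda_2 * g_2 = 6.37 * 4.42 = 28.1554
Total violation = 5.7552 + 28.1554 = 33.9106


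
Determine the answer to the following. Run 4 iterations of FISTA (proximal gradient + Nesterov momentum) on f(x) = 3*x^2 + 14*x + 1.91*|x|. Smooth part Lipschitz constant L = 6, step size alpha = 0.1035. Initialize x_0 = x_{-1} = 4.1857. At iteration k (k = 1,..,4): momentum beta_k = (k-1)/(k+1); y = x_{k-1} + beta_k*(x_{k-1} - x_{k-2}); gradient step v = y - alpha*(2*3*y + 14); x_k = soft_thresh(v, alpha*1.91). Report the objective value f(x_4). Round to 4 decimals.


FISTA on f(x) = 3*x^2 + 14*x + 1.91*|x|
L = 6, alpha = 0.1035
Iteration 1: beta = 0.0, y = 4.1857 + 0.0*(4.1857 - 4.1857) = 4.1857
  grad(y) = 39.1142, v = y - alpha*grad = 0.1374
  prox(v) = soft_thresh(0.1374, 0.1977) = 0.0
Iteration 2: beta = 0.3333, y = 0.0 + 0.3333*(0.0 - 4.1857) = -1.3952
  grad(y) = 5.6286, v = y - alpha*grad = -1.9778
  prox(v) = soft_thresh(-1.9778, 0.1977) = -1.7801
Iteration 3: beta = 0.5, y = -1.7801 + 0.5*(-1.7801 - 0.0) = -2.6702
  grad(y) = -2.021, v = y - alpha*grad = -2.461
  prox(v) = soft_thresh(-2.461, 0.1977) = -2.2633
Iteration 4: beta = 0.6, y = -2.2633 + 0.6*(-2.2633 + 1.7801) = -2.5532
  grad(y) = -1.3194, v = y - alpha*grad = -2.4167
  prox(v) = soft_thresh(-2.4167, 0.1977) = -2.219
f(x_4) = 3*(-2.219)^2 + 14*(-2.219) + 1.91*|-2.219| = -12.0558


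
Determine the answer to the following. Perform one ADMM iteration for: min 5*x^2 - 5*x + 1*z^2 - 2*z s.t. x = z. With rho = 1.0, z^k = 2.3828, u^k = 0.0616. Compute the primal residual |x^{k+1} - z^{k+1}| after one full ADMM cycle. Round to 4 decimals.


ADMM iteration with rho = 1.0, z^k = 2.3828, u^k = 0.0616
Step 1: x-update.
Minimize 5*x^2 - 5*x + (1.0/2)*(x - 2.3828 + 0.0616)^2
FOC: (2*5 + 1.0)*x = 5 + 1.0*(2.3828 - 0.0616)
x^{k+1} = 0.6656
Step 2: z-update.
Minimize 1*z^2 - 2*z + (1.0/2)*(0.6656 - z + 0.0616)^2
FOC: (2*1 + 1.0)*z = 2 + 1.0*(0.6656 + 0.0616)
z^{k+1} = 0.9091
Step 3: u-update.
u^{k+1} = 0.0616 + 0.6656 - 0.9091 = -0.1819
Step 4: Primal residual = |0.6656 - 0.9091| = 0.2435


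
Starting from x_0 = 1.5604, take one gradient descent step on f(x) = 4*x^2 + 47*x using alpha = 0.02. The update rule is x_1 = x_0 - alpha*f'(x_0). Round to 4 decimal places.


We compute the gradient at x_0 and apply the update.
f'(x) = 8*x + 47
f'(1.5604) = 8*1.5604 + 47 = 59.4832
x_1 = 1.5604 - 0.02*59.4832 = 0.3707


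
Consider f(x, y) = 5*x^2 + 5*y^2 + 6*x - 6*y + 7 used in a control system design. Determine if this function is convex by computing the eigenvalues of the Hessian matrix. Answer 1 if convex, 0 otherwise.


The Hessian of f(x,y) = 5*x^2 + 5*y^2 + 6*x - 6*y + 7 is:
H = [[10, 0], [0, 10]]
Trace = 10 + 10 = 20
Determinant = 10*10 - (0)^2 = 100
Discriminant = (20)^2 - 4*100 = 0.0
Eigenvalues: lambda_1 = 10.0, lambda_2 = 10.0
The function is convex.

1


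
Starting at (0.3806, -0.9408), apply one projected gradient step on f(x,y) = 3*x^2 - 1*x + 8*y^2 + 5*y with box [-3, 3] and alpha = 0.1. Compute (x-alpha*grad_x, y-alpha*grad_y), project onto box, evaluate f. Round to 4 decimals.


Step 1: Compute gradient at (0.3806, -0.9408).
grad_x = 2*3*0.3806 - 1 = 1.2836
grad_y = 2*8*-0.9408 + 5 = -10.0528
Step 2: Gradient step.
x_raw = 0.3806 - 0.1*1.2836 = 0.2522
y_raw = -0.9408 - 0.1*-10.0528 = 0.0645
Step 3: Project onto [-3, 3].
x_proj = clip(0.2522) = 0.2522
y_proj = clip(0.0645) = 0.0645
Step 4: Evaluate f.
f(0.2522, 0.0645) = 0.2943


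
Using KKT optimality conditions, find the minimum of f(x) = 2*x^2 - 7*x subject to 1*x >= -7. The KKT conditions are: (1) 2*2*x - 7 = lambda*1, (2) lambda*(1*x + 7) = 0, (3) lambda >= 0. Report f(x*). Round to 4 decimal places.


Step 1: Try lambda = 0 (constraint inactive).
Stationarity: 2*2*x - 7 = 0
x* = 7/(2*2) = 1.75
Check constraint: 1*1.75 = 1.75 >= -7 -- satisfied.
Step 2: Compute optimal value.
f(x*) = 2*1.75^2 - 7*1.75 = -6.125


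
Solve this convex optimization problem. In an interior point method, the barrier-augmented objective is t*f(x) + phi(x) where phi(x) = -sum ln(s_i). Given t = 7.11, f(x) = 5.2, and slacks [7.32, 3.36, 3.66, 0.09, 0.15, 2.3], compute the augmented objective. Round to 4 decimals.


Step 1: Compute log-barrier.
ln values: [1.9906, 1.2119, 1.2975, -2.4079, -1.8971, 0.8329]
phi = -(1.9906 + 1.2119 + 1.2975 - 2.4079 - 1.8971 + 0.8329) = -1.0279
Step 2: Compute augmented objective.
t*f(x) = 7.11*5.2 = 36.972
Total = 36.972 - 1.0279 = 35.9441


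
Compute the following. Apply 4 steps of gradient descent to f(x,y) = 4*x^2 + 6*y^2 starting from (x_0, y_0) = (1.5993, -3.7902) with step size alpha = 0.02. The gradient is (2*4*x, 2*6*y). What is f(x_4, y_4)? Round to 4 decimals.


Gradient descent on f(x,y) = 4*x^2 + 6*y^2.
Starting point: (1.5993, -3.7902), alpha = 0.02
Step 1: grad_x = 2*4*1.5993 = 12.7944, grad_y = 2*6*-3.7902 = -45.4824
  x_1 = 1.5993 - 0.02*12.7944 = 1.3434
  y_1 = -3.7902 - 0.02*-45.4824 = -2.8806
Step 2: grad_x = 2*4*1.3434 = 10.7473, grad_y = 2*6*-2.8806 = -34.5666
  x_2 = 1.3434 - 0.02*10.7473 = 1.1285
  y_2 = -2.8806 - 0.02*-34.5666 = -2.1892
Step 3: grad_x = 2*4*1.1285 = 9.0277, grad_y = 2*6*-2.1892 = -26.2706
  x_3 = 1.1285 - 0.02*9.0277 = 0.9479
  y_3 = -2.1892 - 0.02*-26.2706 = -1.6638
Step 4: grad_x = 2*4*0.9479 = 7.5833, grad_y = 2*6*-1.6638 = -19.9657
  x_4 = 0.9479 - 0.02*7.5833 = 0.7962
  y_4 = -1.6638 - 0.02*-19.9657 = -1.2645
f(0.7962, -1.2645) = 4*0.7962^2 + 6*(-1.2645)^2 = 12.1297


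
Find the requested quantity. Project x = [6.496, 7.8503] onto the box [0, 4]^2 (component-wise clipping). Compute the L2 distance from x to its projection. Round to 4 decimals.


Project each component onto [0, 4].
clip(6.496) = 4.0, clip(7.8503) = 4.0
Projection = [4.0, 4.0]
Squared diffs: [6.23, 14.8248]
Distance = sqrt(21.0548) = 4.5886


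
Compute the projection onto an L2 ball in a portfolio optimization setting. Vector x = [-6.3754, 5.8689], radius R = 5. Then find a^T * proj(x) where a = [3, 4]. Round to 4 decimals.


Step 1: Compute ||x|| (intermediates to 6 decimals).
||x|| = sqrt((-6.3754)^2 + 5.8689^2) = 8.665432
Step 2: Project.
Since ||x|| > R, scale = R/||x|| = 5/8.665432 = 0.577005, proj(x) = scale * x
proj(x) = [-3.678638, 3.386385]
Step 3: Dot product.
a^T * proj(x) = 3*(-3.678638) + 4*3.386385 = 2.5096


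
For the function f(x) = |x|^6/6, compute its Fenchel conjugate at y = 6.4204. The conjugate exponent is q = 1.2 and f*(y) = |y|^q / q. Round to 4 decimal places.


The conjugate exponent q satisfies 1/p + 1/q = 1.
p = 6, so q = 6/(6 - 1) = 1.2
|y|^q = 6.4204^1.2 = 9.3127
f*(6.4204) = 9.3127 / 1.2 = 7.7606


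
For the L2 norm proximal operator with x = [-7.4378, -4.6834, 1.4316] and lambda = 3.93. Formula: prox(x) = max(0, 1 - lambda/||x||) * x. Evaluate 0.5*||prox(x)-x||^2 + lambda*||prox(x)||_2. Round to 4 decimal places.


Step 1: Compute ||x||.
||x|| = 8.9053
Step 2: Compute scaling factor.
scale = max(0, 1 - 3.93/8.9053) = 0.5587
Step 3: prox(x) = [-4.1554, -2.6166, 0.7998]
||prox(x)|| = 4.9753
Step 4: Proximal objective.
0.5*||prox-x||^2 = 7.7225
lambda*||prox|| = 19.5529
Total = 27.2754


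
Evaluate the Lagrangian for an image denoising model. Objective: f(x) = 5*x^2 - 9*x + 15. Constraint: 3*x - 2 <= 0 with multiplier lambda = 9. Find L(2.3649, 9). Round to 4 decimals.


Step 1: Evaluate f(x).
f(2.3649) = 5*2.3649^2 - 9*2.3649 + 15 = 21.6797
Step 2: Evaluate g(x).
g(2.3649) = 3*2.3649 - 2 = 5.0947
Step 3: Compute Lagrangian.
L = 21.6797 + 9*5.0947 = 67.532


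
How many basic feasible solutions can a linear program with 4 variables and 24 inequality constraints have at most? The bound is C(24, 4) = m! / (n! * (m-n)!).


Each vertex corresponds to some choice of n active constraints out of m, so the number of vertices is at most C(m, n) = m! / (n!(m-n)!).
m = 24, n = 4
Numerator: 24 * 23 * 22 * 21
Denominator: 4! = 24
C(24, 4) = 10626


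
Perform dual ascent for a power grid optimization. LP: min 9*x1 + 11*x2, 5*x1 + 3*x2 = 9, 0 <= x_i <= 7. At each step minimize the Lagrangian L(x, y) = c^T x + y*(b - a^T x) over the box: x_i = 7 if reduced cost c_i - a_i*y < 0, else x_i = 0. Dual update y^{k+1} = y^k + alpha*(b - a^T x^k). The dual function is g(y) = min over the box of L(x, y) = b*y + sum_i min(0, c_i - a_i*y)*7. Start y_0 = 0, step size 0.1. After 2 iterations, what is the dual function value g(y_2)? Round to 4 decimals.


Dual ascent for LP: min 9*x1 + 11*x2, 5*x1 + 3*x2 = 9, 0 <= x_i <= 7
Step 1: y^k = 0.0, reduced costs: (9.0, 11.0)
  x^k = (0.0, 0.0), subgradient = b - a^T x = 9.0
  y^{k+1} = 0.0 + 0.1*9.0 = 0.9
Step 2: y^k = 0.9, reduced costs: (4.5, 8.3)
  x^k = (0.0, 0.0), subgradient = b - a^T x = 9.0
  y^{k+1} = 0.9 + 0.1*9.0 = 1.8
Dual objective at y_2 = 1.8: reduced costs (0.0, 5.6), box minimizer x = (0.0, 0.0)
g(y_2) = b*y + (c1 - a1*y)*x1 + (c2 - a2*y)*x2 = 9*1.8 + 0.0*0.0 + 5.6*0.0 = 16.2 + 0.0 + 0.0 = 16.2


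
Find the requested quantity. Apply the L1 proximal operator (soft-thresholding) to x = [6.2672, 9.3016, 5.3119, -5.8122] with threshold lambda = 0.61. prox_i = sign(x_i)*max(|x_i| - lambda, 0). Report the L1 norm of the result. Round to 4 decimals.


Soft-thresholding with lambda = 0.61:
prox(6.2672) = sign(6.2672)*max(|6.2672| - 0.61, 0) = 5.6572
prox(9.3016) = sign(9.3016)*max(|9.3016| - 0.61, 0) = 8.6916
prox(5.3119) = sign(5.3119)*max(|5.3119| - 0.61, 0) = 4.7019
prox(-5.8122) = sign(-5.8122)*max(|-5.8122| - 0.61, 0) = -5.2022
prox(x) = [5.6572, 8.6916, 4.7019, -5.2022]
||prox(x)||_1 = 5.6572 + 8.6916 + 4.7019 + 5.2022 = 24.2529


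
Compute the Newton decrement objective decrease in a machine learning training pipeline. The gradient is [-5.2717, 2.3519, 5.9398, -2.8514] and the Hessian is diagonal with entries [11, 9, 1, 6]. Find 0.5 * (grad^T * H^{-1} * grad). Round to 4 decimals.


Step 1: H is diagonal, so H^(-1) * g = [-0.4792, 0.2613, 5.9398, -0.4752].
Step 2: g^T H^(-1) g = sum_i g_i^2 / H_ii
  = (-5.2717)^2/11 + (2.3519)^2/9 + (5.9398)^2/1 + (-2.8514)^2/6
  = 2.5264 + 0.6146 + 35.2812 + 1.3551 = 39.7773
Step 3: Objective decrease = 0.5 * g^T H^(-1) g = 19.8887


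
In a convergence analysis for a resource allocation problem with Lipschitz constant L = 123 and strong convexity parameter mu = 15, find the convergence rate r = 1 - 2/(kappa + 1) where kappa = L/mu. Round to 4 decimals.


Step 1: Compute the condition number.
kappa = L/mu = 123/15 = 8.2
Step 2: Compute the convergence rate.
r = 1 - 2/(kappa + 1) = 1 - 2*mu/(L + mu) = (L - mu)/(L + mu) = 108/138 = 0.7826


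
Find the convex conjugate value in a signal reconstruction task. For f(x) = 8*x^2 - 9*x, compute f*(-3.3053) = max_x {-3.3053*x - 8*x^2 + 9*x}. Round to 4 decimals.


f*(y) = sup_x {y*x - a*x^2 - b*x} = sup_x {(y-b)*x - a*x^2}
FOC: (y - b) - 2a*x = 0 => x* = (y - b)/(2a)
x* = (-3.3053 + 9)/(2*8) = 0.3559
f*(-3.3053) = (y-b)^2/(4a) = (-3.3053 + 9)^2/(4*8)
= 32.4296/32 = 1.0134


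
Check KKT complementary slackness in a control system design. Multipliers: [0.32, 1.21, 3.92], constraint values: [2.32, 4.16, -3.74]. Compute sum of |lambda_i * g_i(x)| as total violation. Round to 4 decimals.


KKT complementary slackness check:
lambda_1 * g_1 = 0.32 * 2.32 = 0.7424
lambda_2 * g_2 = 1.21 * 4.16 = 5.0336
lambda_3 * g_3 = 3.92 * -3.74 = -14.6608
Total violation = 0.7424 + 5.0336 + 14.6608 = 20.4368


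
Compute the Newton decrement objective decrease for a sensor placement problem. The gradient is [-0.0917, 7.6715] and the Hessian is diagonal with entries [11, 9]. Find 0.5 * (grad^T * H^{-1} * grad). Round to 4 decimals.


Step 1: H is diagonal, so H^(-1) * g = [-0.0083, 0.8524].
Step 2: g^T H^(-1) g = sum_i g_i^2 / H_ii
  = (-0.0917)^2/11 + (7.6715)^2/9
  = 0.0008 + 6.5391 = 6.5399
Step 3: Objective decrease = 0.5 * g^T H^(-1) g = 3.2699


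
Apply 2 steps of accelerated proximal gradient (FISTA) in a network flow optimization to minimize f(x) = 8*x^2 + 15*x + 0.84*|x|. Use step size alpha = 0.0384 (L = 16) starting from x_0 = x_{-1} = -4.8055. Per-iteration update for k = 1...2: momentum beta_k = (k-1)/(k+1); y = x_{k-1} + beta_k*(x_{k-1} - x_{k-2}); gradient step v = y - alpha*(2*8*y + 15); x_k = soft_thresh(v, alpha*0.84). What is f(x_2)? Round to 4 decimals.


FISTA on f(x) = 8*x^2 + 15*x + 0.84*|x|
L = 16, alpha = 0.0384
Iteration 1: beta = 0.0, y = -4.8055 + 0.0*(-4.8055 + 4.8055) = -4.8055
  grad(y) = -61.888, v = y - alpha*grad = -2.429
  prox(v) = soft_thresh(-2.429, 0.0323) = -2.3967
Iteration 2: beta = 0.3333, y = -2.3967 + 0.3333*(-2.3967 + 4.8055) = -1.5938
  grad(y) = -10.5012, v = y - alpha*grad = -1.1906
  prox(v) = soft_thresh(-1.1906, 0.0323) = -1.1583
f(x_2) = 8*(-1.1583)^2 + 15*(-1.1583) + 0.84*|-1.1583| = -5.6682


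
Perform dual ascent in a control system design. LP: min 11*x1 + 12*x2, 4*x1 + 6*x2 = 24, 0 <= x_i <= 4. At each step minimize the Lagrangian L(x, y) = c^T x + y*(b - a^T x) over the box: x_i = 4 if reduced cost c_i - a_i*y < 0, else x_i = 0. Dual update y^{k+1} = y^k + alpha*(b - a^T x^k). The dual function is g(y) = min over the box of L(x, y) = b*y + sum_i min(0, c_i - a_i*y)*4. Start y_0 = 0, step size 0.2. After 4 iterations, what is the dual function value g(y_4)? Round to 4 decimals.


Dual ascent for LP: min 11*x1 + 12*x2, 4*x1 + 6*x2 = 24, 0 <= x_i <= 4
Step 1: y^k = 0.0, reduced costs: (11.0, 12.0)
  x^k = (0.0, 0.0), subgradient = b - a^T x = 24.0
  y^{k+1} = 0.0 + 0.2*24.0 = 4.8
Step 2: y^k = 4.8, reduced costs: (-8.2, -16.8)
  x^k = (4.0, 4.0), subgradient = b - a^T x = -16.0
  y^{k+1} = 4.8 + 0.2*-16.0 = 1.6
Step 3: y^k = 1.6, reduced costs: (4.6, 2.4)
  x^k = (0.0, 0.0), subgradient = b - a^T x = 24.0
  y^{k+1} = 1.6 + 0.2*24.0 = 6.4
Step 4: y^k = 6.4, reduced costs: (-14.6, -26.4)
  x^k = (4.0, 4.0), subgradient = b - a^T x = -16.0
  y^{k+1} = 6.4 + 0.2*-16.0 = 3.2
Dual objective at y_4 = 3.2: reduced costs (-1.8, -7.2), box minimizer x = (4.0, 4.0)
g(y_4) = b*y + (c1 - a1*y)*x1 + (c2 - a2*y)*x2 = 24*3.2 + (-1.8)*4.0 + (-7.2)*4.0 = 76.8 - 7.2 - 28.8 = 40.8


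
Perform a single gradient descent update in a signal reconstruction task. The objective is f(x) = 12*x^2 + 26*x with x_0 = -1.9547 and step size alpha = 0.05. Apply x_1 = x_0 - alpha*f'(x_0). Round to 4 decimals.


We compute the gradient at x_0 and apply the update.
f'(x) = 24*x + 26
f'(-1.9547) = 24*-1.9547 + 26 = -20.9128
x_1 = -1.9547 - 0.05*-20.9128 = -0.9091


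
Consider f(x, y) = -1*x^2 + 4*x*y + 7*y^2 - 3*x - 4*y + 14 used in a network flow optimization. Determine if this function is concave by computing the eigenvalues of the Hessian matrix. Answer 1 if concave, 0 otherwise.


The Hessian of f(x,y) = -1*x^2 + 4*x*y + 7*y^2 - 3*x - 4*y + 14 is:
H = [[-2, 4], [4, 14]]
Trace = -2 + 14 = 12
Determinant = -2*14 - (4)^2 = -44
Discriminant = (12)^2 - 4*-44 = 320.0
Eigenvalues: lambda_1 = -2.9443, lambda_2 = 14.9443
The function is not concave.

0


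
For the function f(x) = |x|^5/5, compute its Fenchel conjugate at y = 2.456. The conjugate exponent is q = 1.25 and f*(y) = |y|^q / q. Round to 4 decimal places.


The conjugate exponent q satisfies 1/p + 1/q = 1.
p = 5, so q = 5/(5 - 1) = 1.25
|y|^q = 2.456^1.25 = 3.0746
f*(2.456) = 3.0746 / 1.25 = 2.4597


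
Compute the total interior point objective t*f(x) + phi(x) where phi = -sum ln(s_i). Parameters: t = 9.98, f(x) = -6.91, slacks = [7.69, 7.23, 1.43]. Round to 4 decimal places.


Step 1: Compute log-barrier.
ln values: [2.0399, 1.9782, 0.3577]
phi = -(2.0399 + 1.9782 + 0.3577) = -4.3758
Step 2: Compute augmented objective.
t*f(x) = 9.98*-6.91 = -68.9618
Total = -68.9618 - 4.3758 = -73.3376


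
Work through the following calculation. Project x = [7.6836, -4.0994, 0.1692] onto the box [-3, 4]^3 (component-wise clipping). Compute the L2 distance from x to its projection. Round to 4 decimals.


Project each component onto [-3, 4].
clip(7.6836) = 4.0, clip(-4.0994) = -3.0, clip(0.1692) = 0.1692
Projection = [4.0, -3.0, 0.1692]
Squared diffs: [13.5689, 1.2087, 0.0]
Distance = sqrt(14.7776) = 3.8442


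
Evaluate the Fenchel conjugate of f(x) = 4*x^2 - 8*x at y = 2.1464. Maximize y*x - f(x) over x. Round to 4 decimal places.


f*(y) = sup_x {y*x - a*x^2 - b*x} = sup_x {(y-b)*x - a*x^2}
FOC: (y - b) - 2a*x = 0 => x* = (y - b)/(2a)
x* = (2.1464 + 8)/(2*4) = 1.2683
f*(2.1464) = (y-b)^2/(4a) = (2.1464 + 8)^2/(4*4)
= 102.9494/16 = 6.4343


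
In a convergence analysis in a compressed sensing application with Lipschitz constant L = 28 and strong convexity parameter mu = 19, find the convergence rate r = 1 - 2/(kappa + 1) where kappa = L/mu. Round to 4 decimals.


Step 1: Compute the condition number.
kappa = L/mu = 28/19 = 1.4737
Step 2: Compute the convergence rate.
r = 1 - 2/(kappa + 1) = 1 - 2*mu/(L + mu) = (L - mu)/(L + mu) = 9/47 = 0.1915


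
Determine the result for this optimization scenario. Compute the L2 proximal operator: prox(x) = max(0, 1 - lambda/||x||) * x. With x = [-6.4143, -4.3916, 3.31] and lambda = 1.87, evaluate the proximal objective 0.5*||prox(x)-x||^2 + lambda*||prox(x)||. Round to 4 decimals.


Step 1: Compute ||x||.
||x|| = 8.449
Step 2: Compute scaling factor.
scale = max(0, 1 - 1.87/8.449) = 0.7787
Step 3: prox(x) = [-4.9946, -3.4196, 2.5774]
||prox(x)|| = 6.579
Step 4: Proximal objective.
0.5*||prox-x||^2 = 1.7485
lambda*||prox|| = 12.3027
Total = 14.0512


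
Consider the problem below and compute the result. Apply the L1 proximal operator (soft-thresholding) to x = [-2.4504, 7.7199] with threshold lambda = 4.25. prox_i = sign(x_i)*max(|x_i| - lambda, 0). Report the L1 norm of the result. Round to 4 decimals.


Soft-thresholding with lambda = 4.25:
prox(-2.4504) = sign(-2.4504)*max(|-2.4504| - 4.25, 0) = 0.0
prox(7.7199) = sign(7.7199)*max(|7.7199| - 4.25, 0) = 3.4699
prox(x) = [0.0, 3.4699]
||prox(x)||_1 = 0.0 + 3.4699 = 3.4699


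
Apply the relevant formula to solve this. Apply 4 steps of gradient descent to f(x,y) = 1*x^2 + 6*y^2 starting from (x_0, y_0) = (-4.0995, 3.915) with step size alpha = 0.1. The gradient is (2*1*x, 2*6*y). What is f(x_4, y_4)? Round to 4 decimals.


Gradient descent on f(x,y) = 1*x^2 + 6*y^2.
Starting point: (-4.0995, 3.915), alpha = 0.1
Step 1: grad_x = 2*1*-4.0995 = -8.199, grad_y = 2*6*3.915 = 46.98
  x_1 = -4.0995 - 0.1*-8.199 = -3.2796
  y_1 = 3.915 - 0.1*46.98 = -0.783
Step 2: grad_x = 2*1*-3.2796 = -6.5592, grad_y = 2*6*-0.783 = -9.396
  x_2 = -3.2796 - 0.1*-6.5592 = -2.6237
  y_2 = -0.783 - 0.1*-9.396 = 0.1566
Step 3: grad_x = 2*1*-2.6237 = -5.2474, grad_y = 2*6*0.1566 = 1.8792
  x_3 = -2.6237 - 0.1*-5.2474 = -2.0989
  y_3 = 0.1566 - 0.1*1.8792 = -0.0313
Step 4: grad_x = 2*1*-2.0989 = -4.1979, grad_y = 2*6*-0.0313 = -0.3758
  x_4 = -2.0989 - 0.1*-4.1979 = -1.6792
  y_4 = -0.0313 - 0.1*-0.3758 = 0.0063
f(-1.6792, 0.0063) = 1*(-1.6792)^2 + 6*0.0063^2 = 2.8198


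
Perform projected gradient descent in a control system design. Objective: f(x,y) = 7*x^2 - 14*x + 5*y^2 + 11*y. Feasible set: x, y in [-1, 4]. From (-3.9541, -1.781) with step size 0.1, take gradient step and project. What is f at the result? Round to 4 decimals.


Step 1: Compute gradient at (-3.9541, -1.781).
grad_x = 2*7*-3.9541 - 14 = -69.3574
grad_y = 2*5*-1.781 + 11 = -6.81
Step 2: Gradient step.
x_raw = -3.9541 - 0.1*-69.3574 = 2.9816
y_raw = -1.781 - 0.1*-6.81 = -1.1
Step 3: Project onto [-1, 4].
x_proj = clip(2.9816) = 2.9816
y_proj = clip(-1.1) = -1.0
Step 4: Evaluate f.
f(2.9816, -1.0) = 14.4883


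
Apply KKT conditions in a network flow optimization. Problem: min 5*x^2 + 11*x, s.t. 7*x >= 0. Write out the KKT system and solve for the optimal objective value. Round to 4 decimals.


Step 1: Try lambda = 0 (constraint inactive).
x_unc = -11/(2*5) = -1.1
Check: 7*-1.1 = -7.7 < 0 -- violated!
Step 2: Constraint must be active: 7*x = 0
x* = 0/7 = 0.0
lambda = (2*5*0.0 + 11)/7 = 1.5714
Step 3: Compute optimal value.
f(x*) = 5*0.0^2 + 11*0.0 = 0.0


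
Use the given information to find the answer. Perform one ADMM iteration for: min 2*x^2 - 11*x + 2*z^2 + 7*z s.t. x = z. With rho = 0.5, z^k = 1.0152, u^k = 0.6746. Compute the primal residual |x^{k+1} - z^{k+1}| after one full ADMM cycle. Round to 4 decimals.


ADMM iteration with rho = 0.5, z^k = 1.0152, u^k = 0.6746
Step 1: x-update.
Minimize 2*x^2 - 11*x + (0.5/2)*(x - 1.0152 + 0.6746)^2
FOC: (2*2 + 0.5)*x = 11 + 0.5*(1.0152 - 0.6746)
x^{k+1} = 2.4823
Step 2: z-update.
Minimize 2*z^2 + 7*z + (0.5/2)*(2.4823 - z + 0.6746)^2
FOC: (2*2 + 0.5)*z = -7 + 0.5*(2.4823 + 0.6746)
z^{k+1} = -1.2048
Step 3: u-update.
u^{k+1} = 0.6746 + 2.4823 + 1.2048 = 4.3617
Step 4: Primal residual = |2.4823 + 1.2048| = 3.6871


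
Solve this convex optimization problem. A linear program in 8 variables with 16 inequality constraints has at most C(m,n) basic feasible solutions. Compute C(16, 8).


Each vertex corresponds to some choice of n active constraints out of m, so the number of vertices is at most C(m, n) = m! / (n!(m-n)!).
m = 16, n = 8
Numerator: 16 * 15 * 14 * 13 * 12 * 11 * 10 * 9
Denominator: 8! = 40320
C(16, 8) = 12870


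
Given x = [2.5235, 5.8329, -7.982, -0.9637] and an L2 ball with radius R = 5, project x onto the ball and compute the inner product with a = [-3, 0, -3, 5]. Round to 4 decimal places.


Step 1: Compute ||x|| (intermediates to 6 decimals).
||x|| = sqrt(2.5235^2 + 5.8329^2 + (-7.982)^2 + (-0.9637)^2) = 10.248503
Step 2: Project.
Since ||x|| > R, scale = R/||x|| = 5/10.248503 = 0.487876, proj(x) = scale * x
proj(x) = [1.231155, 2.845732, -3.894226, -0.470166]
Step 3: Dot product.
a^T * proj(x) = -3*1.231155 + 0*2.845732 - 3*(-3.894226) + 5*(-0.470166) = 5.6384


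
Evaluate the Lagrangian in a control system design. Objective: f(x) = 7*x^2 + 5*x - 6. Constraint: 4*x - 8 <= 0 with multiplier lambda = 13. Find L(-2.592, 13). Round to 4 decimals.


Step 1: Evaluate f(x).
f(-2.592) = 7*(-2.592)^2 + 5*(-2.592) - 6 = 28.0692
Step 2: Evaluate g(x).
g(-2.592) = 4*-2.592 - 8 = -18.368
Step 3: Compute Lagrangian.
L = 28.0692 + 13*-18.368 = -210.7148


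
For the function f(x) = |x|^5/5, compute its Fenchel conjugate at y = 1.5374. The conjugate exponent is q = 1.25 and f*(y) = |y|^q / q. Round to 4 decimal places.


The conjugate exponent q satisfies 1/p + 1/q = 1.
p = 5, so q = 5/(5 - 1) = 1.25
|y|^q = 1.5374^1.25 = 1.7119
f*(1.5374) = 1.7119 / 1.25 = 1.3695


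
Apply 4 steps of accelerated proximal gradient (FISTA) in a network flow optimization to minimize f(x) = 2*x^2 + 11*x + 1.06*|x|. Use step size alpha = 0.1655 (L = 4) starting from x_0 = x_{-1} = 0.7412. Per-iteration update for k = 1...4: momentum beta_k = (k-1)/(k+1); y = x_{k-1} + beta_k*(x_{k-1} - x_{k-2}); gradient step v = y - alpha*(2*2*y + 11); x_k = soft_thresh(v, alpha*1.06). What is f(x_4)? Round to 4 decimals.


FISTA on f(x) = 2*x^2 + 11*x + 1.06*|x|
L = 4, alpha = 0.1655
Iteration 1: beta = 0.0, y = 0.7412 + 0.0*(0.7412 - 0.7412) = 0.7412
  grad(y) = 13.9648, v = y - alpha*grad = -1.57
  prox(v) = soft_thresh(-1.57, 0.1754) = -1.3945
Iteration 2: beta = 0.3333, y = -1.3945 + 0.3333*(-1.3945 - 0.7412) = -2.1065
  grad(y) = 2.5742, v = y - alpha*grad = -2.5325
  prox(v) = soft_thresh(-2.5325, 0.1754) = -2.3571
Iteration 3: beta = 0.5, y = -2.3571 + 0.5*(-2.3571 + 1.3945) = -2.8383
  grad(y) = -0.3532, v = y - alpha*grad = -2.7798
  prox(v) = soft_thresh(-2.7798, 0.1754) = -2.6044
Iteration 4: beta = 0.6, y = -2.6044 + 0.6*(-2.6044 + 2.3571) = -2.7528
  grad(y) = -0.0113, v = y - alpha*grad = -2.751
  prox(v) = soft_thresh(-2.751, 0.1754) = -2.5755
f(x_4) = 2*(-2.5755)^2 + 11*(-2.5755) + 1.06*|-2.5755| = -12.3341


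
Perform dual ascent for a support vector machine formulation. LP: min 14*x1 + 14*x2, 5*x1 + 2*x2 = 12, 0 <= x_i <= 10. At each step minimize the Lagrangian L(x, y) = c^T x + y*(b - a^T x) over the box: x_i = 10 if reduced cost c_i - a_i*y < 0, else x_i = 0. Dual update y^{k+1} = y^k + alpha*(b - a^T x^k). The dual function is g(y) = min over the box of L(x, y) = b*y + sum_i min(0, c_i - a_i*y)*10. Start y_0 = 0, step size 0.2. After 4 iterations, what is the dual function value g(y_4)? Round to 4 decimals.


Dual ascent for LP: min 14*x1 + 14*x2, 5*x1 + 2*x2 = 12, 0 <= x_i <= 10
Step 1: y^k = 0.0, reduced costs: (14.0, 14.0)
  x^k = (0.0, 0.0), subgradient = b - a^T x = 12.0
  y^{k+1} = 0.0 + 0.2*12.0 = 2.4
Step 2: y^k = 2.4, reduced costs: (2.0, 9.2)
  x^k = (0.0, 0.0), subgradient = b - a^T x = 12.0
  y^{k+1} = 2.4 + 0.2*12.0 = 4.8
Step 3: y^k = 4.8, reduced costs: (-10.0, 4.4)
  x^k = (10.0, 0.0), subgradient = b - a^T x = -38.0
  y^{k+1} = 4.8 + 0.2*-38.0 = -2.8
Step 4: y^k = -2.8, reduced costs: (28.0, 19.6)
  x^k = (0.0, 0.0), subgradient = b - a^T x = 12.0
  y^{k+1} = -2.8 + 0.2*12.0 = -0.4
Dual objective at y_4 = -0.4: reduced costs (16.0, 14.8), box minimizer x = (0.0, 0.0)
g(y_4) = b*y + (c1 - a1*y)*x1 + (c2 - a2*y)*x2 = 12*(-0.4) + 16.0*0.0 + 14.8*0.0 = -4.8 + 0.0 + 0.0 = -4.8


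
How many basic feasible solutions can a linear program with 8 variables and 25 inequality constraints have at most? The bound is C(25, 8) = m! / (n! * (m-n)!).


Each vertex corresponds to some choice of n active constraints out of m, so the number of vertices is at most C(m, n) = m! / (n!(m-n)!).
m = 25, n = 8
Numerator: 25 * 24 * 23 * 22 * 21 * 20 * 19 * 18
Denominator: 8! = 40320
C(25, 8) = 1081575


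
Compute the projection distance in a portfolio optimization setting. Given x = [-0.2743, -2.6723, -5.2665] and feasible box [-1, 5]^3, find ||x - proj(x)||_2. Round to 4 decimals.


Project each component onto [-1, 5].
clip(-0.2743) = -0.2743, clip(-2.6723) = -1.0, clip(-5.2665) = -1.0
Projection = [-0.2743, -1.0, -1.0]
Squared diffs: [0.0, 2.7966, 18.203]
Distance = sqrt(20.9996) = 4.5825


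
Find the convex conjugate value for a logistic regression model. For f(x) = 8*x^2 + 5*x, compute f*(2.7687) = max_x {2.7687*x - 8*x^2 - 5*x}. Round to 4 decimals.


f*(y) = sup_x {y*x - a*x^2 - b*x} = sup_x {(y-b)*x - a*x^2}
FOC: (y - b) - 2a*x = 0 => x* = (y - b)/(2a)
x* = (2.7687 - 5)/(2*8) = -0.1395
f*(2.7687) = (y-b)^2/(4a) = (2.7687 - 5)^2/(4*8)
= 4.9787/32 = 0.1556


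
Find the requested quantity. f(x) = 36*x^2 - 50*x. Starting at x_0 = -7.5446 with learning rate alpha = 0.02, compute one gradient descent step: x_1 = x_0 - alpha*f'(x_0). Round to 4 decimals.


We compute the gradient at x_0 and apply the update.
f'(x) = 72*x - 50
f'(-7.5446) = 72*-7.5446 - 50 = -593.2112
x_1 = -7.5446 - 0.02*-593.2112 = 4.3196


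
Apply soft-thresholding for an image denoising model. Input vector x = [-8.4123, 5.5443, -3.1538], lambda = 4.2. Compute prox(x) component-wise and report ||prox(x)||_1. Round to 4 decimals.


Soft-thresholding with lambda = 4.2:
prox(-8.4123) = sign(-8.4123)*max(|-8.4123| - 4.2, 0) = -4.2123
prox(5.5443) = sign(5.5443)*max(|5.5443| - 4.2, 0) = 1.3443
prox(-3.1538) = sign(-3.1538)*max(|-3.1538| - 4.2, 0) = 0.0
prox(x) = [-4.2123, 1.3443, 0.0]
||prox(x)||_1 = 4.2123 + 1.3443 + 0.0 = 5.5566


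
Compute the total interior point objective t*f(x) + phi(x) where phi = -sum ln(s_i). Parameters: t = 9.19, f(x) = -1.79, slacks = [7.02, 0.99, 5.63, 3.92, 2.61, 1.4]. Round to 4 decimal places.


Step 1: Compute log-barrier.
ln values: [1.9488, -0.0101, 1.7281, 1.3661, 0.9594, 0.3365]
phi = -(1.9488 - 0.0101 + 1.7281 + 1.3661 + 0.9594 + 0.3365) = -6.3287
Step 2: Compute augmented objective.
t*f(x) = 9.19*-1.79 = -16.4501
Total = -16.4501 - 6.3287 = -22.7788


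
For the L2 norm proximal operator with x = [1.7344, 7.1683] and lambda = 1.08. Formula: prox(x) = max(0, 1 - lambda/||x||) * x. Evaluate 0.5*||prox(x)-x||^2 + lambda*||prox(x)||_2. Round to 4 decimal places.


Step 1: Compute ||x||.
||x|| = 7.3751
Step 2: Compute scaling factor.
scale = max(0, 1 - 1.08/7.3751) = 0.8536
Step 3: prox(x) = [1.4804, 6.1186]
||prox(x)|| = 6.2951
Step 4: Proximal objective.
0.5*||prox-x||^2 = 0.5832
lambda*||prox|| = 6.7987
Total = 7.3819


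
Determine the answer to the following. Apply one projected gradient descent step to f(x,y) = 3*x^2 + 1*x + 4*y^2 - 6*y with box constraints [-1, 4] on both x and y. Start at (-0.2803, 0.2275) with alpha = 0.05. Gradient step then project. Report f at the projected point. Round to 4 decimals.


Step 1: Compute gradient at (-0.2803, 0.2275).
grad_x = 2*3*-0.2803 + 1 = -0.6818
grad_y = 2*4*0.2275 - 6 = -4.18
Step 2: Gradient step.
x_raw = -0.2803 - 0.05*-0.6818 = -0.2462
y_raw = 0.2275 - 0.05*-4.18 = 0.4365
Step 3: Project onto [-1, 4].
x_proj = clip(-0.2462) = -0.2462
y_proj = clip(0.4365) = 0.4365
Step 4: Evaluate f.
f(-0.2462, 0.4365) = -1.9212


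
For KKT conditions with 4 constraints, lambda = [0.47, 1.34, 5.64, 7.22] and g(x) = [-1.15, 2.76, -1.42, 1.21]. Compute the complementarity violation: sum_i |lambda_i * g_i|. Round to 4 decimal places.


KKT complementary slackness check:
lambda_1 * g_1 = 0.47 * -1.15 = -0.5405
lambda_2 * g_2 = 1.34 * 2.76 = 3.6984
lambda_3 * g_3 = 5.64 * -1.42 = -8.0088
lambda_4 * g_4 = 7.22 * 1.21 = 8.7362
Total violation = 0.5405 + 3.6984 + 8.0088 + 8.7362 = 20.9839
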